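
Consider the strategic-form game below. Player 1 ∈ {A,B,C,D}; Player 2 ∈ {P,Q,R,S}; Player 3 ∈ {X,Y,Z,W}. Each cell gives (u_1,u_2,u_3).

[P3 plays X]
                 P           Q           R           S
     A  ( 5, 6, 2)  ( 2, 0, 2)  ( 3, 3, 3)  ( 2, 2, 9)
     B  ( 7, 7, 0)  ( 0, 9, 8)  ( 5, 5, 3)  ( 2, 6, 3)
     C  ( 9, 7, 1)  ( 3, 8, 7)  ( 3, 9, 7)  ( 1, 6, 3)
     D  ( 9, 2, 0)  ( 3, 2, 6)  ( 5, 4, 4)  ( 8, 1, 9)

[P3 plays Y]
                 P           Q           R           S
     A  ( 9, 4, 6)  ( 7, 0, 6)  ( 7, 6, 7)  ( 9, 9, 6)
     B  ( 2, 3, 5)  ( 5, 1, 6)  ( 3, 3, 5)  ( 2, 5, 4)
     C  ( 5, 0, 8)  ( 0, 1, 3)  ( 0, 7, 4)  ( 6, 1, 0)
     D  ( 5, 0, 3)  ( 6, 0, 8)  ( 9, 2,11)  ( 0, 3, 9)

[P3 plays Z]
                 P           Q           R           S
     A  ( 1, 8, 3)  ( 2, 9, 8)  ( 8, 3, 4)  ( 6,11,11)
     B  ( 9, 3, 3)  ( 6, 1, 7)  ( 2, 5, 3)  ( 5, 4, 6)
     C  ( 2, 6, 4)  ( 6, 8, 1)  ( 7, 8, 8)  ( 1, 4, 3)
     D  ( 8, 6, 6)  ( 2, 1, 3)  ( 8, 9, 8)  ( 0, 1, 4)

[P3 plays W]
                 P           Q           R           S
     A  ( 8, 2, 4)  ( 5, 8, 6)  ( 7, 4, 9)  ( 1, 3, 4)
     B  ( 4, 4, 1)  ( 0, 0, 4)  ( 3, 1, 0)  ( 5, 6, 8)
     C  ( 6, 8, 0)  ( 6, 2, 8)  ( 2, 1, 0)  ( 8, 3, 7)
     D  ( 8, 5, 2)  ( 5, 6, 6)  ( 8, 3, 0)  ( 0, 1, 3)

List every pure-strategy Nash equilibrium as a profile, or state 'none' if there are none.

NE set: (A,S,Z)

(A,P,X): not NE [P1→D gives 9>5; P3→Y gives 6>2]
(A,P,Y): not NE [P2→S gives 9>4]
(A,P,Z): not NE [P1→B gives 9>1; P2→S gives 11>8; P3→Y gives 6>3]
(A,P,W): not NE [P2→Q gives 8>2; P3→Y gives 6>4]
(A,Q,X): not NE [P1→D gives 3>2; P2→P gives 6>0; P3→Z gives 8>2]
(A,Q,Y): not NE [P2→S gives 9>0; P3→Z gives 8>6]
(A,Q,Z): not NE [P1→C gives 6>2; P2→S gives 11>9]
(A,Q,W): not NE [P1→C gives 6>5; P3→Z gives 8>6]
(A,R,X): not NE [P1→D gives 5>3; P2→P gives 6>3; P3→W gives 9>3]
(A,R,Y): not NE [P1→D gives 9>7; P2→S gives 9>6; P3→W gives 9>7]
(A,R,Z): not NE [P2→S gives 11>3; P3→W gives 9>4]
(A,R,W): not NE [P1→D gives 8>7; P2→Q gives 8>4]
(A,S,X): not NE [P1→D gives 8>2; P2→P gives 6>2; P3→Z gives 11>9]
(A,S,Y): not NE [P3→Z gives 11>6]
(A,S,Z): NE
(A,S,W): not NE [P1→C gives 8>1; P2→Q gives 8>3; P3→Z gives 11>4]
(B,P,X): not NE [P1→D gives 9>7; P2→Q gives 9>7; P3→Y gives 5>0]
(B,P,Y): not NE [P1→A gives 9>2; P2→S gives 5>3]
(B,P,Z): not NE [P2→R gives 5>3; P3→Y gives 5>3]
(B,P,W): not NE [P1→D gives 8>4; P2→S gives 6>4; P3→Y gives 5>1]
(B,Q,X): not NE [P1→D gives 3>0]
(B,Q,Y): not NE [P1→A gives 7>5; P2→S gives 5>1; P3→X gives 8>6]
(B,Q,Z): not NE [P2→R gives 5>1; P3→X gives 8>7]
(B,Q,W): not NE [P1→C gives 6>0; P2→S gives 6>0; P3→X gives 8>4]
(B,R,X): not NE [P2→Q gives 9>5; P3→Y gives 5>3]
(B,R,Y): not NE [P1→D gives 9>3; P2→S gives 5>3]
(B,R,Z): not NE [P1→D gives 8>2; P3→Y gives 5>3]
(B,R,W): not NE [P1→D gives 8>3; P2→S gives 6>1; P3→Y gives 5>0]
(B,S,X): not NE [P1→D gives 8>2; P2→Q gives 9>6; P3→W gives 8>3]
(B,S,Y): not NE [P1→A gives 9>2; P3→W gives 8>4]
(B,S,Z): not NE [P1→A gives 6>5; P2→R gives 5>4; P3→W gives 8>6]
(B,S,W): not NE [P1→C gives 8>5]
(C,P,X): not NE [P2→R gives 9>7; P3→Y gives 8>1]
(C,P,Y): not NE [P1→A gives 9>5; P2→R gives 7>0]
(C,P,Z): not NE [P1→B gives 9>2; P2→R gives 8>6; P3→Y gives 8>4]
(C,P,W): not NE [P1→D gives 8>6; P3→Y gives 8>0]
(C,Q,X): not NE [P2→R gives 9>8; P3→W gives 8>7]
(C,Q,Y): not NE [P1→A gives 7>0; P2→R gives 7>1; P3→W gives 8>3]
(C,Q,Z): not NE [P3→W gives 8>1]
(C,Q,W): not NE [P2→P gives 8>2]
(C,R,X): not NE [P1→D gives 5>3; P3→Z gives 8>7]
(C,R,Y): not NE [P1→D gives 9>0; P3→Z gives 8>4]
(C,R,Z): not NE [P1→D gives 8>7]
(C,R,W): not NE [P1→D gives 8>2; P2→P gives 8>1; P3→Z gives 8>0]
(C,S,X): not NE [P1→D gives 8>1; P2→R gives 9>6; P3→W gives 7>3]
(C,S,Y): not NE [P1→A gives 9>6; P2→R gives 7>1; P3→W gives 7>0]
(C,S,Z): not NE [P1→A gives 6>1; P2→R gives 8>4; P3→W gives 7>3]
(C,S,W): not NE [P2→P gives 8>3]
(D,P,X): not NE [P2→R gives 4>2; P3→Z gives 6>0]
(D,P,Y): not NE [P1→A gives 9>5; P2→S gives 3>0; P3→Z gives 6>3]
(D,P,Z): not NE [P1→B gives 9>8; P2→R gives 9>6]
(D,P,W): not NE [P2→Q gives 6>5; P3→Z gives 6>2]
(D,Q,X): not NE [P2→R gives 4>2; P3→Y gives 8>6]
(D,Q,Y): not NE [P1→A gives 7>6; P2→S gives 3>0]
(D,Q,Z): not NE [P1→C gives 6>2; P2→R gives 9>1; P3→Y gives 8>3]
(D,Q,W): not NE [P1→C gives 6>5; P3→Y gives 8>6]
(D,R,X): not NE [P3→Y gives 11>4]
(D,R,Y): not NE [P2→S gives 3>2]
(D,R,Z): not NE [P3→Y gives 11>8]
(D,R,W): not NE [P2→Q gives 6>3; P3→Y gives 11>0]
(D,S,X): not NE [P2→R gives 4>1]
(D,S,Y): not NE [P1→A gives 9>0]
(D,S,Z): not NE [P1→A gives 6>0; P2→R gives 9>1; P3→Y gives 9>4]
(D,S,W): not NE [P1→C gives 8>0; P2→Q gives 6>1; P3→Y gives 9>3]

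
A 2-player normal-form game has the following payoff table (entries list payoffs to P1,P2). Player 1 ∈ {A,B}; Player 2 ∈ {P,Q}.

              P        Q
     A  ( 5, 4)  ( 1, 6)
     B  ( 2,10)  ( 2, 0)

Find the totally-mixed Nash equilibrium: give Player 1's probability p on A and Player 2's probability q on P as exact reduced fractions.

(p,q) = (5/6, 1/4)

P1 indiff ⇒ q·5+(1-q)·1 = q·2+(1-q)·2 ⇒ q(3) = (1-q)(1) ⇒ q = 1/4
P2 indiff ⇒ p·4+(1-p)·10 = p·6+(1-p)·0 ⇒ p(-2) = (1-p)(-10) ⇒ p = 5/6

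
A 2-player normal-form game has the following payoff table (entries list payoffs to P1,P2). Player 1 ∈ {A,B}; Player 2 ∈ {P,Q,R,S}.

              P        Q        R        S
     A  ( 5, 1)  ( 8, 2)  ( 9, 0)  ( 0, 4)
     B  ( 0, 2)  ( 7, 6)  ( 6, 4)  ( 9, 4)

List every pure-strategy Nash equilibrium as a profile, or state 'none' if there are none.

No pure NE.

(A,P): not NE [P2→S gives 4>1]
(A,Q): not NE [P2→S gives 4>2]
(A,R): not NE [P2→S gives 4>0]
(A,S): not NE [P1→B gives 9>0]
(B,P): not NE [P1→A gives 5>0; P2→Q gives 6>2]
(B,Q): not NE [P1→A gives 8>7]
(B,R): not NE [P1→A gives 9>6; P2→Q gives 6>4]
(B,S): not NE [P2→Q gives 6>4]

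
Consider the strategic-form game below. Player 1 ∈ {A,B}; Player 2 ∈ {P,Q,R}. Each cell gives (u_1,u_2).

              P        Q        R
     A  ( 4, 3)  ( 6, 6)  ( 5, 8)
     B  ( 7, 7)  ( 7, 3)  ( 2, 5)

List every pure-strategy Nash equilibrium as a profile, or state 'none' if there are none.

NE set: (A,R), (B,P)

(A,P): not NE [P1→B gives 7>4; P2→R gives 8>3]
(A,Q): not NE [P1→B gives 7>6; P2→R gives 8>6]
(A,R): NE
(B,P): NE
(B,Q): not NE [P2→P gives 7>3]
(B,R): not NE [P1→A gives 5>2; P2→P gives 7>5]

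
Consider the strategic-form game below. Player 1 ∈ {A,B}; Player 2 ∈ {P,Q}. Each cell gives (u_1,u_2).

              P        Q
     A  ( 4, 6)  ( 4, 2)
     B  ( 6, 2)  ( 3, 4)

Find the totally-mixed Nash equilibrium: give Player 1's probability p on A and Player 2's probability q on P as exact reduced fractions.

p=1/3, q=1/3

P1 indiff ⇒ q·4+(1-q)·4 = q·6+(1-q)·3 ⇒ q(-2) = (1-q)(-1) ⇒ q = 1/3
P2 indiff ⇒ p·6+(1-p)·2 = p·2+(1-p)·4 ⇒ p(4) = (1-p)(2) ⇒ p = 1/3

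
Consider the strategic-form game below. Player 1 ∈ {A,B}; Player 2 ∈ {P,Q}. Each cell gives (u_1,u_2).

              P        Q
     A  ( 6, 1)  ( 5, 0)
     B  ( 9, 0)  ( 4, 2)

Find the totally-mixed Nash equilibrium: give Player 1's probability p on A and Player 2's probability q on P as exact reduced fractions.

P1 indiff ⇒ q·6+(1-q)·5 = q·9+(1-q)·4 ⇒ q(-3) = (1-q)(-1) ⇒ q = 1/4
P2 indiff ⇒ p·1+(1-p)·0 = p·0+(1-p)·2 ⇒ p(1) = (1-p)(2) ⇒ p = 2/3

(p,q) = (2/3, 1/4)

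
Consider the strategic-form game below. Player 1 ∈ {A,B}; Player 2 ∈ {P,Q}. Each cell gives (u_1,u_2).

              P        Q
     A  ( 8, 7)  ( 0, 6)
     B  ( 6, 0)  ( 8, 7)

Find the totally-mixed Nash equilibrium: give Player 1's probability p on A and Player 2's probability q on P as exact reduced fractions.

p=7/8, q=4/5

P1 indiff ⇒ q·8+(1-q)·0 = q·6+(1-q)·8 ⇒ q(2) = (1-q)(8) ⇒ q = 4/5
P2 indiff ⇒ p·7+(1-p)·0 = p·6+(1-p)·7 ⇒ p(1) = (1-p)(7) ⇒ p = 7/8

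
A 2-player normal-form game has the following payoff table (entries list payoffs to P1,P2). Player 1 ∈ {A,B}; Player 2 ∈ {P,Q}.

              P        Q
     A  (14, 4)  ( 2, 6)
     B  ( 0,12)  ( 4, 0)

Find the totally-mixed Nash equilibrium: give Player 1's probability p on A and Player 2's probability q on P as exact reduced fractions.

P1 indiff ⇒ q·14+(1-q)·2 = q·0+(1-q)·4 ⇒ q(14) = (1-q)(2) ⇒ q = 1/8
P2 indiff ⇒ p·4+(1-p)·12 = p·6+(1-p)·0 ⇒ p(-2) = (1-p)(-12) ⇒ p = 6/7

P1 mixes 6/7 on A; P2 mixes 1/8 on P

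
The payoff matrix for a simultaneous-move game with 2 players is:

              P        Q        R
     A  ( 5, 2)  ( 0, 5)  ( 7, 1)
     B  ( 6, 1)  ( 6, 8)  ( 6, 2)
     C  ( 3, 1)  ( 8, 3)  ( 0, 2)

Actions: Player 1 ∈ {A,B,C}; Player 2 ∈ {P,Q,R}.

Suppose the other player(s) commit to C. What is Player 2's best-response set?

u_2(P vs C) = 1
u_2(Q vs C) = 3
u_2(R vs C) = 2
max payoff 3 at {Q}

argmax u_2 = {Q}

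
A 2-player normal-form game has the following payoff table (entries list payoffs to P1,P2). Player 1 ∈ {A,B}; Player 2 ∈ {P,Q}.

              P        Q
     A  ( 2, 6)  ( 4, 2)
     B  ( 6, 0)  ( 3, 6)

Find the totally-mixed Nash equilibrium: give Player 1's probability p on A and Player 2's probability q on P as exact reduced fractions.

(p,q) = (3/5, 1/5)

P1 indiff ⇒ q·2+(1-q)·4 = q·6+(1-q)·3 ⇒ q(-4) = (1-q)(-1) ⇒ q = 1/5
P2 indiff ⇒ p·6+(1-p)·0 = p·2+(1-p)·6 ⇒ p(4) = (1-p)(6) ⇒ p = 3/5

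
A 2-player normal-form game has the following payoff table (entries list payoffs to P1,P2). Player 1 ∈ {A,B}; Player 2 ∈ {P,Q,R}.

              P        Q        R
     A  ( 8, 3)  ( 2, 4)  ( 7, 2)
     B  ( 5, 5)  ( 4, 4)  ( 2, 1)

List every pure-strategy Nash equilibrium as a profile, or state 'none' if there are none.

Equilibria: none

(A,P): not NE [P2→Q gives 4>3]
(A,Q): not NE [P1→B gives 4>2]
(A,R): not NE [P2→Q gives 4>2]
(B,P): not NE [P1→A gives 8>5]
(B,Q): not NE [P2→P gives 5>4]
(B,R): not NE [P1→A gives 7>2; P2→P gives 5>1]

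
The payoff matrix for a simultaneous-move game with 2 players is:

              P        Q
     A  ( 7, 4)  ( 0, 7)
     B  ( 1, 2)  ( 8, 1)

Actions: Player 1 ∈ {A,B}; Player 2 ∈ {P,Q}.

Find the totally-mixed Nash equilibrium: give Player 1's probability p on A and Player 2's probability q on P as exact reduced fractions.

p=1/4, q=4/7

P1 indiff ⇒ q·7+(1-q)·0 = q·1+(1-q)·8 ⇒ q(6) = (1-q)(8) ⇒ q = 4/7
P2 indiff ⇒ p·4+(1-p)·2 = p·7+(1-p)·1 ⇒ p(-3) = (1-p)(-1) ⇒ p = 1/4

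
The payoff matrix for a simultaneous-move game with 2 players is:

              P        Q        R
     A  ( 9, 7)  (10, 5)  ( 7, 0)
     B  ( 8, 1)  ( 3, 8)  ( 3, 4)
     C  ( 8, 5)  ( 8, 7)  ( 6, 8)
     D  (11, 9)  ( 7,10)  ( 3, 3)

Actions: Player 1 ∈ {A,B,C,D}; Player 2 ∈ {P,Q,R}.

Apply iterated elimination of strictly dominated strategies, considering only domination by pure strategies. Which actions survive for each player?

P1 drop B (A beats it: P:9>8 Q:10>3 R:7>3)
P1 drop C (A beats it: P:9>8 Q:10>8 R:7>6)
P2 drop R (P beats it: A:7>0 D:9>3)
P1→{A,D} P2→{P,Q}

Survivors P1:{A,D} P2:{P,Q}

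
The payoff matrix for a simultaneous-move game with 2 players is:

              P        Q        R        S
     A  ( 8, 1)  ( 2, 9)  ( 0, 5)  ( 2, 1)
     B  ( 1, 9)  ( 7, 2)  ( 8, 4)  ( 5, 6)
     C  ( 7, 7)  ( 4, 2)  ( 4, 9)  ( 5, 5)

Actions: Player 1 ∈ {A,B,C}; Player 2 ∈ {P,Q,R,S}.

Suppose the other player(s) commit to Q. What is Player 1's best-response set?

BR_1 = {B}

u_1(A vs Q) = 2
u_1(B vs Q) = 7
u_1(C vs Q) = 4
max payoff 7 at {B}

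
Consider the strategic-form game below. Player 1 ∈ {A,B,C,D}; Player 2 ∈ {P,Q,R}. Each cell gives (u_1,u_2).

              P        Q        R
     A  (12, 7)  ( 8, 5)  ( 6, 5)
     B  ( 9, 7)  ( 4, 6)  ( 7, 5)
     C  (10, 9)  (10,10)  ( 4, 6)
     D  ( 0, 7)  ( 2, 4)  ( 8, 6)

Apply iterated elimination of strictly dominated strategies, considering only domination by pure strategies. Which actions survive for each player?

P2 drop R (P beats it: A:7>5 B:7>5 C:9>6 D:7>6)
P1 drop B (A beats it: P:12>9 Q:8>4)
P1 drop D (A beats it: P:12>0 Q:8>2)
P1→{A,C} P2→{P,Q}

IESDS → P1:{A,C} P2:{P,Q}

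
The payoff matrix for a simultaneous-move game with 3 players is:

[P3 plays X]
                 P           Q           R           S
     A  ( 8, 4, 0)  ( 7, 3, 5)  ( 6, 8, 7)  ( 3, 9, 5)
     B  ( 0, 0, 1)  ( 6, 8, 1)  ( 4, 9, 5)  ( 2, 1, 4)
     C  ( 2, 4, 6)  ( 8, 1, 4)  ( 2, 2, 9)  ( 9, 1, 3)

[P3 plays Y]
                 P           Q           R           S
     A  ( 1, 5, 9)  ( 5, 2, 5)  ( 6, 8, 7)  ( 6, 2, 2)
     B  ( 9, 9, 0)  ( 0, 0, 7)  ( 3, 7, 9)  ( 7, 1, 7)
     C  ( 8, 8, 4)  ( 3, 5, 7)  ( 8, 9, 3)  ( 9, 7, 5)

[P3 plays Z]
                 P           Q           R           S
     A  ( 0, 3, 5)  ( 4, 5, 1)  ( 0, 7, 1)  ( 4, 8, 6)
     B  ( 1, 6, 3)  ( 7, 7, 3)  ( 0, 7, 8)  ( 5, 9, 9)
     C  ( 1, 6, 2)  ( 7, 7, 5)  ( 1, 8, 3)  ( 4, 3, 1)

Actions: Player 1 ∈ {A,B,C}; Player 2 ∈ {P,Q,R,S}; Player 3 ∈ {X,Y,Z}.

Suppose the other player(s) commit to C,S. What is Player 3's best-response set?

BR_3 = {Y}

u_3(X vs C,S) = 3
u_3(Y vs C,S) = 5
u_3(Z vs C,S) = 1
max payoff 5 at {Y}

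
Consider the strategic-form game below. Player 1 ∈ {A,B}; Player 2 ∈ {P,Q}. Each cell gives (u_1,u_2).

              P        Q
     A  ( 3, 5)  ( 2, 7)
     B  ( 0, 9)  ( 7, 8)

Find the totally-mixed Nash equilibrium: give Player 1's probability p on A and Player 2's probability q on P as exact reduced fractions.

p=1/3, q=5/8

P1 indiff ⇒ q·3+(1-q)·2 = q·0+(1-q)·7 ⇒ q(3) = (1-q)(5) ⇒ q = 5/8
P2 indiff ⇒ p·5+(1-p)·9 = p·7+(1-p)·8 ⇒ p(-2) = (1-p)(-1) ⇒ p = 1/3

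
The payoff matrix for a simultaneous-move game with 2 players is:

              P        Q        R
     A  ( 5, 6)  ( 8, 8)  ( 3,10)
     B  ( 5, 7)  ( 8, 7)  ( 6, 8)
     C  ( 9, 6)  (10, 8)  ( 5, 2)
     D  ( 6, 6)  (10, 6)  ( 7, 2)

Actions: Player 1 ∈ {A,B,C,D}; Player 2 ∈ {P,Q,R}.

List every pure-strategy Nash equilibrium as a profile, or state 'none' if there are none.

Nash profiles: (C,Q), (D,Q)

(A,P): not NE [P1→C gives 9>5; P2→R gives 10>6]
(A,Q): not NE [P1→D gives 10>8; P2→R gives 10>8]
(A,R): not NE [P1→D gives 7>3]
(B,P): not NE [P1→C gives 9>5; P2→R gives 8>7]
(B,Q): not NE [P1→D gives 10>8; P2→R gives 8>7]
(B,R): not NE [P1→D gives 7>6]
(C,P): not NE [P2→Q gives 8>6]
(C,Q): NE
(C,R): not NE [P1→D gives 7>5; P2→Q gives 8>2]
(D,P): not NE [P1→C gives 9>6]
(D,Q): NE
(D,R): not NE [P2→Q gives 6>2]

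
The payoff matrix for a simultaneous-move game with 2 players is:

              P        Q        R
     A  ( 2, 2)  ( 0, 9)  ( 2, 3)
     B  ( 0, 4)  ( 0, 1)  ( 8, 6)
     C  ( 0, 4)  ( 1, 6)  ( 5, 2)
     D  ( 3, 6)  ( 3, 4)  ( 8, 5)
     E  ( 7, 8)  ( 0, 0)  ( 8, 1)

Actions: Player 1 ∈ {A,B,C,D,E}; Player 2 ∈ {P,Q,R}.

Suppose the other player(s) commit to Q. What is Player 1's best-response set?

u_1(A vs Q) = 0
u_1(B vs Q) = 0
u_1(C vs Q) = 1
u_1(D vs Q) = 3
u_1(E vs Q) = 0
max payoff 3 at {D}

argmax u_1 = {D}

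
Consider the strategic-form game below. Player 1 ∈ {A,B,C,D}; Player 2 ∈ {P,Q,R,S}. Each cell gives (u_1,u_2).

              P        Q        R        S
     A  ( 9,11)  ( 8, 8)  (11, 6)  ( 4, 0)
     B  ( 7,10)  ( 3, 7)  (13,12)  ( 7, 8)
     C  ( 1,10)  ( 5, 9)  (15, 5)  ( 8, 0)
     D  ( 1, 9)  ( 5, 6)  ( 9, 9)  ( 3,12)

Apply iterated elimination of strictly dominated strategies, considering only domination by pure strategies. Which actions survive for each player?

IESDS → P1:{A,B,C} P2:{P,R}

P1 drop D (A beats it: P:9>1 Q:8>5 R:11>9 S:4>3)
P2 drop Q (P beats it: A:11>8 B:10>7 C:10>9)
P2 drop S (P beats it: A:11>0 B:10>8 C:10>0)
P1→{A,B,C} P2→{P,R}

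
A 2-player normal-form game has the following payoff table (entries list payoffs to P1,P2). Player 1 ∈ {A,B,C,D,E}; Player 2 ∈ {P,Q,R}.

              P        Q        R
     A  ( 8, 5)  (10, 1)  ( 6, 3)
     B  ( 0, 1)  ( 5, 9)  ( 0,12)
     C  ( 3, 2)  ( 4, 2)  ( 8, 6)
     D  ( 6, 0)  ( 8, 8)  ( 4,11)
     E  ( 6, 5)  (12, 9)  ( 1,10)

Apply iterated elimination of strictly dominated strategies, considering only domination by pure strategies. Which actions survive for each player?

IESDS → P1:{A,C} P2:{P,R}

P1 drop B (A beats it: P:8>0 Q:10>5 R:6>0)
P1 drop D (A beats it: P:8>6 Q:10>8 R:6>4)
P2 drop Q (R beats it: A:3>1 C:6>2 E:10>9)
P1 drop E (A beats it: P:8>6 R:6>1)
P1→{A,C} P2→{P,R}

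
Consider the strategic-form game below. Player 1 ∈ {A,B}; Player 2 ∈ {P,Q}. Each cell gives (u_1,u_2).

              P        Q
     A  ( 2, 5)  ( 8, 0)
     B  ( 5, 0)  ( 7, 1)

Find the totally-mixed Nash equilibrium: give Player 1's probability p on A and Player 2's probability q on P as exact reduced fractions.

P1 indiff ⇒ q·2+(1-q)·8 = q·5+(1-q)·7 ⇒ q(-3) = (1-q)(-1) ⇒ q = 1/4
P2 indiff ⇒ p·5+(1-p)·0 = p·0+(1-p)·1 ⇒ p(5) = (1-p)(1) ⇒ p = 1/6

P1 mixes 1/6 on A; P2 mixes 1/4 on P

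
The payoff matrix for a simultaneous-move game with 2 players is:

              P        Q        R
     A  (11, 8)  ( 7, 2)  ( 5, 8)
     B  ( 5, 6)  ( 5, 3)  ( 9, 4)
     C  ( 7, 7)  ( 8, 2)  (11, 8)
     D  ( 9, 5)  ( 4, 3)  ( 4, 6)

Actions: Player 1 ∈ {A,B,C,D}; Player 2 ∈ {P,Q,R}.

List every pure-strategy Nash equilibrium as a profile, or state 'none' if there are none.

(A,P): NE
(A,Q): not NE [P1→C gives 8>7; P2→R gives 8>2]
(A,R): not NE [P1→C gives 11>5]
(B,P): not NE [P1→A gives 11>5]
(B,Q): not NE [P1→C gives 8>5; P2→P gives 6>3]
(B,R): not NE [P1→C gives 11>9; P2→P gives 6>4]
(C,P): not NE [P1→A gives 11>7; P2→R gives 8>7]
(C,Q): not NE [P2→R gives 8>2]
(C,R): NE
(D,P): not NE [P1→A gives 11>9; P2→R gives 6>5]
(D,Q): not NE [P1→C gives 8>4; P2→R gives 6>3]
(D,R): not NE [P1→C gives 11>4]

NE set: (A,P), (C,R)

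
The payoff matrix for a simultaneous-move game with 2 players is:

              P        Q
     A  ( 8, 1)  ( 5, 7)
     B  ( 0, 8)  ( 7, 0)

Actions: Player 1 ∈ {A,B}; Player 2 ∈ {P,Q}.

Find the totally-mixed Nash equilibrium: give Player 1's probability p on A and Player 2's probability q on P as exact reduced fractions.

(p,q) = (4/7, 1/5)

P1 indiff ⇒ q·8+(1-q)·5 = q·0+(1-q)·7 ⇒ q(8) = (1-q)(2) ⇒ q = 1/5
P2 indiff ⇒ p·1+(1-p)·8 = p·7+(1-p)·0 ⇒ p(-6) = (1-p)(-8) ⇒ p = 4/7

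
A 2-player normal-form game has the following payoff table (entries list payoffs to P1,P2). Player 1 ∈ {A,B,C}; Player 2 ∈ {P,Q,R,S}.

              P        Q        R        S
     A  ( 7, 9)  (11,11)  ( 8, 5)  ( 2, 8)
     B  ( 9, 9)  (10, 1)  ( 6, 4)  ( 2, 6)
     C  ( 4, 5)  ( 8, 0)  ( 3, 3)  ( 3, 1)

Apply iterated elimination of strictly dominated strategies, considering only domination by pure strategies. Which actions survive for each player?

Remaining: P1:{A,B} P2:{P,Q}

P2 drop R (P beats it: A:9>5 B:9>4 C:5>3)
P2 drop S (P beats it: A:9>8 B:9>6 C:5>1)
P1 drop C (A beats it: P:7>4 Q:11>8)
P1→{A,B} P2→{P,Q}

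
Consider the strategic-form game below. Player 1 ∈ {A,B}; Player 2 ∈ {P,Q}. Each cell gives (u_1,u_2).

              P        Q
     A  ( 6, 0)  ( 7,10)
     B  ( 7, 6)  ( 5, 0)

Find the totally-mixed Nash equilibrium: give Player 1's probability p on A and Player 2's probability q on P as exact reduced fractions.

P1 mixes 3/8 on A; P2 mixes 2/3 on P

P1 indiff ⇒ q·6+(1-q)·7 = q·7+(1-q)·5 ⇒ q(-1) = (1-q)(-2) ⇒ q = 2/3
P2 indiff ⇒ p·0+(1-p)·6 = p·10+(1-p)·0 ⇒ p(-10) = (1-p)(-6) ⇒ p = 3/8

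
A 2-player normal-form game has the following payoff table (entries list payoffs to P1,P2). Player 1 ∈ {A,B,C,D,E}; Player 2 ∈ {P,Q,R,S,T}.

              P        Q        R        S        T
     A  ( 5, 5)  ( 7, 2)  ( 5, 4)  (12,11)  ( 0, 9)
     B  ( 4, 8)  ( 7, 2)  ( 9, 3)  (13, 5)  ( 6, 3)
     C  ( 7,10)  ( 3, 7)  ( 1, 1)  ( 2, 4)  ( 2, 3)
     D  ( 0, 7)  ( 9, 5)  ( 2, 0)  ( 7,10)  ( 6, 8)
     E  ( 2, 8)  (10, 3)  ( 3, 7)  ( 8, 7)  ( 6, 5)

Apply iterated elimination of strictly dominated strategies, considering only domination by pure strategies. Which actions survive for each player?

P2 drop Q (P beats it: A:5>2 B:8>2 C:10>7 D:7>5 E:8>3)
P2 drop R (P beats it: A:5>4 B:8>3 C:10>1 D:7>0 E:8>7)
P2 drop T (S beats it: A:11>9 B:5>3 C:4>3 D:10>8 E:7>5)
P1 drop D (A beats it: P:5>0 S:12>7)
P1 drop E (A beats it: P:5>2 S:12>8)
P1→{A,B,C} P2→{P,S}

IESDS → P1:{A,B,C} P2:{P,S}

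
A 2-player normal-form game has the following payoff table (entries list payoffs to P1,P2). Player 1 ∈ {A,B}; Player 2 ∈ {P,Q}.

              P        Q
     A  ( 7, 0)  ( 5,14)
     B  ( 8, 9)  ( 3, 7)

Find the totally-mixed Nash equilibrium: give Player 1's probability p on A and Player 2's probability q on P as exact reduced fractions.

(p,q) = (1/8, 2/3)

P1 indiff ⇒ q·7+(1-q)·5 = q·8+(1-q)·3 ⇒ q(-1) = (1-q)(-2) ⇒ q = 2/3
P2 indiff ⇒ p·0+(1-p)·9 = p·14+(1-p)·7 ⇒ p(-14) = (1-p)(-2) ⇒ p = 1/8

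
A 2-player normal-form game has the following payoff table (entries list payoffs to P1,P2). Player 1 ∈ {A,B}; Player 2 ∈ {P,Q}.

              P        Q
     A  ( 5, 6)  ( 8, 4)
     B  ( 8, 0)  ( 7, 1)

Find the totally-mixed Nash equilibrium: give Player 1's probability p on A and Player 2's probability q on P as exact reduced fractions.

p=1/3, q=1/4

P1 indiff ⇒ q·5+(1-q)·8 = q·8+(1-q)·7 ⇒ q(-3) = (1-q)(-1) ⇒ q = 1/4
P2 indiff ⇒ p·6+(1-p)·0 = p·4+(1-p)·1 ⇒ p(2) = (1-p)(1) ⇒ p = 1/3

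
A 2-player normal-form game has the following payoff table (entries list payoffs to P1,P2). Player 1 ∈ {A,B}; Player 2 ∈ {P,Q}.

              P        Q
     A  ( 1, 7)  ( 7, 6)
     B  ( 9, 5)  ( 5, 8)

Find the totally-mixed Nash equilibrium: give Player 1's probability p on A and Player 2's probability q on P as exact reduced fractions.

P1 indiff ⇒ q·1+(1-q)·7 = q·9+(1-q)·5 ⇒ q(-8) = (1-q)(-2) ⇒ q = 1/5
P2 indiff ⇒ p·7+(1-p)·5 = p·6+(1-p)·8 ⇒ p(1) = (1-p)(3) ⇒ p = 3/4

P1 mixes 3/4 on A; P2 mixes 1/5 on P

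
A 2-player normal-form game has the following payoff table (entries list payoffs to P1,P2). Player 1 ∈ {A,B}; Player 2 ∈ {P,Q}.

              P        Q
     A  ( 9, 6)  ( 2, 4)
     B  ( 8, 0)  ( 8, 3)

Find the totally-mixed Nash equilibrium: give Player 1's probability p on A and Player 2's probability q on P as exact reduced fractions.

P1 mixes 3/5 on A; P2 mixes 6/7 on P

P1 indiff ⇒ q·9+(1-q)·2 = q·8+(1-q)·8 ⇒ q(1) = (1-q)(6) ⇒ q = 6/7
P2 indiff ⇒ p·6+(1-p)·0 = p·4+(1-p)·3 ⇒ p(2) = (1-p)(3) ⇒ p = 3/5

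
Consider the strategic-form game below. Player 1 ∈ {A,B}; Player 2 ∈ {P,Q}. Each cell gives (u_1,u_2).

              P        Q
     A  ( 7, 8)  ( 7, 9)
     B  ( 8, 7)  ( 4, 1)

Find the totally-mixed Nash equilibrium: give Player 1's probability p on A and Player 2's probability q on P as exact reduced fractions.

(p,q) = (6/7, 3/4)

P1 indiff ⇒ q·7+(1-q)·7 = q·8+(1-q)·4 ⇒ q(-1) = (1-q)(-3) ⇒ q = 3/4
P2 indiff ⇒ p·8+(1-p)·7 = p·9+(1-p)·1 ⇒ p(-1) = (1-p)(-6) ⇒ p = 6/7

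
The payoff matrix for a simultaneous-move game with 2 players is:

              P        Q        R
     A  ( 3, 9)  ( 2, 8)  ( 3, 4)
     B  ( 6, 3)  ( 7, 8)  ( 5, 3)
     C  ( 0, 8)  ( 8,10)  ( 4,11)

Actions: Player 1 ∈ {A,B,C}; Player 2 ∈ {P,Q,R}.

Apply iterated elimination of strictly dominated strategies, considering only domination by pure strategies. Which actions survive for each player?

IESDS → P1:{B,C} P2:{Q,R}

P1 drop A (B beats it: P:6>3 Q:7>2 R:5>3)
P2 drop P (Q beats it: B:8>3 C:10>8)
P1→{B,C} P2→{Q,R}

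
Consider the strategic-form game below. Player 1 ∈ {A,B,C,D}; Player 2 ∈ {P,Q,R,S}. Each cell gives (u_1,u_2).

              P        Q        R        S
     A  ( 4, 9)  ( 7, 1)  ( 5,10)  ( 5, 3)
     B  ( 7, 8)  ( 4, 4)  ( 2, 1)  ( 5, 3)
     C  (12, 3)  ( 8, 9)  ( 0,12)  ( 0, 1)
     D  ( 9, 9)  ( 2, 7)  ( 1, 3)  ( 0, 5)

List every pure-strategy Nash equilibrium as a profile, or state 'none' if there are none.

(A,P): not NE [P1→C gives 12>4; P2→R gives 10>9]
(A,Q): not NE [P1→C gives 8>7; P2→R gives 10>1]
(A,R): NE
(A,S): not NE [P2→R gives 10>3]
(B,P): not NE [P1→C gives 12>7]
(B,Q): not NE [P1→C gives 8>4; P2→P gives 8>4]
(B,R): not NE [P1→A gives 5>2; P2→P gives 8>1]
(B,S): not NE [P2→P gives 8>3]
(C,P): not NE [P2→R gives 12>3]
(C,Q): not NE [P2→R gives 12>9]
(C,R): not NE [P1→A gives 5>0]
(C,S): not NE [P1→B gives 5>0; P2→R gives 12>1]
(D,P): not NE [P1→C gives 12>9]
(D,Q): not NE [P1→C gives 8>2; P2→P gives 9>7]
(D,R): not NE [P1→A gives 5>1; P2→P gives 9>3]
(D,S): not NE [P1→B gives 5>0; P2→P gives 9>5]

PSNE = {(A,R)}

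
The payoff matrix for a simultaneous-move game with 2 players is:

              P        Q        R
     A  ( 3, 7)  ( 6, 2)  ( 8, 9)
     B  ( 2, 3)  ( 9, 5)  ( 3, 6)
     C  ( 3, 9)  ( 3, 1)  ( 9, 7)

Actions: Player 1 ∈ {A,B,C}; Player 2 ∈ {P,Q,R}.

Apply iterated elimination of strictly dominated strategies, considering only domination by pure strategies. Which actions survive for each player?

IESDS → P1:{A,C} P2:{P,R}

P2 drop Q (R beats it: A:9>2 B:6>5 C:7>1)
P1 drop B (A beats it: P:3>2 R:8>3)
P1→{A,C} P2→{P,R}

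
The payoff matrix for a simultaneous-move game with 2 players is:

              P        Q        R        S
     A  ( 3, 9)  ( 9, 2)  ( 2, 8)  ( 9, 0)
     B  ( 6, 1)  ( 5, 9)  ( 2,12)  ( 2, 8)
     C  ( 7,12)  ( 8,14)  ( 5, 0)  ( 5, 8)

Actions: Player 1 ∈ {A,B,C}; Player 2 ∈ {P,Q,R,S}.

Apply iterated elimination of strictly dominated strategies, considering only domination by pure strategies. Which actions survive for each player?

IESDS → P1:{A,C} P2:{P,Q}

P1 drop B (C beats it: P:7>6 Q:8>5 R:5>2 S:5>2)
P2 drop R (P beats it: A:9>8 C:12>0)
P2 drop S (P beats it: A:9>0 C:12>8)
P1→{A,C} P2→{P,Q}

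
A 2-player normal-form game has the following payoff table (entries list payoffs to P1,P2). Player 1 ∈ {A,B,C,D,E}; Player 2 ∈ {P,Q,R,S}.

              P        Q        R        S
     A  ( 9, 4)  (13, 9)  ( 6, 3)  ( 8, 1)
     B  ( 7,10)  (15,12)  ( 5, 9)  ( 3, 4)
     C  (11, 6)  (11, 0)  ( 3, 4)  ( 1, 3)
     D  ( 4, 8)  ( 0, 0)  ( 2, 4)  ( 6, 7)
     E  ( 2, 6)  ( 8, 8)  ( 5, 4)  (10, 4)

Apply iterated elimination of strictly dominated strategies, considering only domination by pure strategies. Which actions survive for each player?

P1 drop D (A beats it: P:9>4 Q:13>0 R:6>2 S:8>6)
P2 drop R (P beats it: A:4>3 B:10>9 C:6>4 E:6>4)
P2 drop S (P beats it: A:4>1 B:10>4 C:6>3 E:6>4)
P1 drop E (A beats it: P:9>2 Q:13>8)
P1→{A,B,C} P2→{P,Q}

IESDS → P1:{A,B,C} P2:{P,Q}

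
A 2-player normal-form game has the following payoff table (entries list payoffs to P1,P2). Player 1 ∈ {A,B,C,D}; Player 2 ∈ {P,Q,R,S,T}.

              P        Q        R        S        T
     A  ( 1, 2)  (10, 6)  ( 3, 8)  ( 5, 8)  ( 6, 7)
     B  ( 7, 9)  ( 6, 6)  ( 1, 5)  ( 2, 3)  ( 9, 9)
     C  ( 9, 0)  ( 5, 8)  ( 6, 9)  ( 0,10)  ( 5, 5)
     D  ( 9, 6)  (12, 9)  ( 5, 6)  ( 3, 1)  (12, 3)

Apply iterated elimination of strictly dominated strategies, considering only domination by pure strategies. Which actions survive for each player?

IESDS → P1:{A,C,D} P2:{Q,R,S}

P1 drop B (D beats it: P:9>7 Q:12>6 R:5>1 S:3>2 T:12>9)
P2 drop P (Q beats it: A:6>2 C:8>0 D:9>6)
P2 drop T (R beats it: A:8>7 C:9>5 D:6>3)
P1→{A,C,D} P2→{Q,R,S}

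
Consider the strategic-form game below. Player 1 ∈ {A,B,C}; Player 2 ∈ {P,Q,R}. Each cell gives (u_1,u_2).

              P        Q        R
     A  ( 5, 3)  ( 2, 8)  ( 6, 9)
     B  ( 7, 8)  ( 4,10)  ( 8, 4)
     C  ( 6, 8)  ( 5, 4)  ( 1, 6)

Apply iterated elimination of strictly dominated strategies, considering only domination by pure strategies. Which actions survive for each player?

Remaining: P1:{B,C} P2:{P,Q}

P1 drop A (B beats it: P:7>5 Q:4>2 R:8>6)
P2 drop R (P beats it: B:8>4 C:8>6)
P1→{B,C} P2→{P,Q}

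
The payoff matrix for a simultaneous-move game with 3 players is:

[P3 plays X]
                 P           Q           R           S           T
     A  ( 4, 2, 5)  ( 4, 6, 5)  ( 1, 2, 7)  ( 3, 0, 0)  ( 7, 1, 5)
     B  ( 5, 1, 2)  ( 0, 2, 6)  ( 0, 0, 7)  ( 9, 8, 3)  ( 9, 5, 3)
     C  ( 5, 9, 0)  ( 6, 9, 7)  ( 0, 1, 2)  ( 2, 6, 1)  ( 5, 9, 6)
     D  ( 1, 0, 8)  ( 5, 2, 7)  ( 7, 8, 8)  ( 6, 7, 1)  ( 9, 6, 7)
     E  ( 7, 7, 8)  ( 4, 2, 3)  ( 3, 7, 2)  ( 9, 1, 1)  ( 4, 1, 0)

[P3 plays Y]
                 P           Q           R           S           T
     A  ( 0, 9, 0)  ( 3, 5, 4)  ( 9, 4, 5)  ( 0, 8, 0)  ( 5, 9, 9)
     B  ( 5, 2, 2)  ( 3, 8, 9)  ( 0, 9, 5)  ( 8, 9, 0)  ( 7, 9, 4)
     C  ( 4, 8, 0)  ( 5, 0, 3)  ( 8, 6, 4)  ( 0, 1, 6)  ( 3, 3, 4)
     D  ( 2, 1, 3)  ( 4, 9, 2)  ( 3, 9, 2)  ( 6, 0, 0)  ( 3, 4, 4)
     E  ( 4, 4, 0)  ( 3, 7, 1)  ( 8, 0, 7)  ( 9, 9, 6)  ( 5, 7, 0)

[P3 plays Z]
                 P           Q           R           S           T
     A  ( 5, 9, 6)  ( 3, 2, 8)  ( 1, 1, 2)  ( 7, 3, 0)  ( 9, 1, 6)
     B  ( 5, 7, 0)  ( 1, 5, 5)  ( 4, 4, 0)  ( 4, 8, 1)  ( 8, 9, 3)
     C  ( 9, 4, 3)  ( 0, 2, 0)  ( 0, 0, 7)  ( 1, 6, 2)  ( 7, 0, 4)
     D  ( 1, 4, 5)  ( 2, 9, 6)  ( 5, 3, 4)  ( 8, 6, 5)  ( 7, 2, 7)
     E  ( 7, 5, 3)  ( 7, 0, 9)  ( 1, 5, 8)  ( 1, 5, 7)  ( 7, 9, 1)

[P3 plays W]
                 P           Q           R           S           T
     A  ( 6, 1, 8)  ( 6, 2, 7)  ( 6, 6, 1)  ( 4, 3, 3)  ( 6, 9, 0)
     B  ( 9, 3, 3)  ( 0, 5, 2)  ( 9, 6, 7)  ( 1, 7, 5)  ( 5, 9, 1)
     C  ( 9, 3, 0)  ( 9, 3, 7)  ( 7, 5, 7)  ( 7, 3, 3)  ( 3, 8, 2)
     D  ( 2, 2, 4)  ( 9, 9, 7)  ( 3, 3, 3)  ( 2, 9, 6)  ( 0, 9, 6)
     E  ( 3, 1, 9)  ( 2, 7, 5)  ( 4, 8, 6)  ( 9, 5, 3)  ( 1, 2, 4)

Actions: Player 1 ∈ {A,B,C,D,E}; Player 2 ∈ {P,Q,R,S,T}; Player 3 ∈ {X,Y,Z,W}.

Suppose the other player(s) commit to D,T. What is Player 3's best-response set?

u_3(X vs D,T) = 7
u_3(Y vs D,T) = 4
u_3(Z vs D,T) = 7
u_3(W vs D,T) = 6
max payoff 7 at {X,Z}

argmax u_3 = {X,Z}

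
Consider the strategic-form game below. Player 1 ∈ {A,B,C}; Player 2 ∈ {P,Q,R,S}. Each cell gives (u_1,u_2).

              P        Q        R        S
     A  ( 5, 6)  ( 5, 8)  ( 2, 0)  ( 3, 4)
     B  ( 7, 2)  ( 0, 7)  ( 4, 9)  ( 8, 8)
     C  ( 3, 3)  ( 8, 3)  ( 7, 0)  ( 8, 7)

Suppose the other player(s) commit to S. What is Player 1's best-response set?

u_1(A vs S) = 3
u_1(B vs S) = 8
u_1(C vs S) = 8
max payoff 8 at {B,C}

BR_1 = {B,C}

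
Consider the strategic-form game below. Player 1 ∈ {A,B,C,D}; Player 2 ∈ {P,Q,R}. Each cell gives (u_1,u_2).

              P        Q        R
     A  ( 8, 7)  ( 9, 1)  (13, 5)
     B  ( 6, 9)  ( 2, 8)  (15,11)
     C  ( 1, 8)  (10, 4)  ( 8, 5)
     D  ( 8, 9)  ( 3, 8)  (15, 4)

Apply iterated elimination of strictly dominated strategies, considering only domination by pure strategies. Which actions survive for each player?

IESDS → P1:{A,B,D} P2:{P,R}

P2 drop Q (P beats it: A:7>1 B:9>8 C:8>4 D:9>8)
P1 drop C (A beats it: P:8>1 R:13>8)
P1→{A,B,D} P2→{P,R}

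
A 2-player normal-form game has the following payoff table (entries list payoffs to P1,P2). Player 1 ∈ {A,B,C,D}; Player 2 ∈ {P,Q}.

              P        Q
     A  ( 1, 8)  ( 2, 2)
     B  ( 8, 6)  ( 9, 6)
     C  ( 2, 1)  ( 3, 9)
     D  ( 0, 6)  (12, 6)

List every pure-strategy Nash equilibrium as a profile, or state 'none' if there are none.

(A,P): not NE [P1→B gives 8>1]
(A,Q): not NE [P1→D gives 12>2; P2→P gives 8>2]
(B,P): NE
(B,Q): not NE [P1→D gives 12>9]
(C,P): not NE [P1→B gives 8>2; P2→Q gives 9>1]
(C,Q): not NE [P1→D gives 12>3]
(D,P): not NE [P1→B gives 8>0]
(D,Q): NE

PSNE = {(B,P), (D,Q)}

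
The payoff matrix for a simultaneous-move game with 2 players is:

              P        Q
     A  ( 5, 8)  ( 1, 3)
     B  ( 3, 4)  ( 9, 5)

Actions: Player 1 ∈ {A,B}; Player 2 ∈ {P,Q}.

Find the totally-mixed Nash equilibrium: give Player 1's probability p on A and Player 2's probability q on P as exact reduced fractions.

P1 indiff ⇒ q·5+(1-q)·1 = q·3+(1-q)·9 ⇒ q(2) = (1-q)(8) ⇒ q = 4/5
P2 indiff ⇒ p·8+(1-p)·4 = p·3+(1-p)·5 ⇒ p(5) = (1-p)(1) ⇒ p = 1/6

(p,q) = (1/6, 4/5)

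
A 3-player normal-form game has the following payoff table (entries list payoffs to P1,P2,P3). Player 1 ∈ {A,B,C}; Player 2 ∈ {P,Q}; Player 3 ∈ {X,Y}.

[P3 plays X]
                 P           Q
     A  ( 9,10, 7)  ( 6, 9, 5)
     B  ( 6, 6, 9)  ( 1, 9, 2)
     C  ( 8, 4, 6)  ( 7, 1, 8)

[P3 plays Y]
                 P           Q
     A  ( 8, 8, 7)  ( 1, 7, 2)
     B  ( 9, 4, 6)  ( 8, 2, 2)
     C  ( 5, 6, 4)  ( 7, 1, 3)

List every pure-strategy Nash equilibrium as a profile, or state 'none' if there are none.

(A,P,X): NE
(A,P,Y): not NE [P1→B gives 9>8]
(A,Q,X): not NE [P1→C gives 7>6; P2→P gives 10>9]
(A,Q,Y): not NE [P1→B gives 8>1; P2→P gives 8>7; P3→X gives 5>2]
(B,P,X): not NE [P1→A gives 9>6; P2→Q gives 9>6]
(B,P,Y): not NE [P3→X gives 9>6]
(B,Q,X): not NE [P1→C gives 7>1]
(B,Q,Y): not NE [P2→P gives 4>2]
(C,P,X): not NE [P1→A gives 9>8]
(C,P,Y): not NE [P1→B gives 9>5; P3→X gives 6>4]
(C,Q,X): not NE [P2→P gives 4>1]
(C,Q,Y): not NE [P1→B gives 8>7; P2→P gives 6>1; P3→X gives 8>3]

Nash profiles: (A,P,X)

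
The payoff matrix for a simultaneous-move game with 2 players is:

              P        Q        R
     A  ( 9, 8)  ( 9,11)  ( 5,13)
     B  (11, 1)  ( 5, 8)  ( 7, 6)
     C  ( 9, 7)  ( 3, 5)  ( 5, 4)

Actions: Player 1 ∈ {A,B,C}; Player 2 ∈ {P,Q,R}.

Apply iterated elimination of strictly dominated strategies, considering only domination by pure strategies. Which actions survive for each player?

P1 drop C (B beats it: P:11>9 Q:5>3 R:7>5)
P2 drop P (Q beats it: A:11>8 B:8>1)
P1→{A,B} P2→{Q,R}

IESDS → P1:{A,B} P2:{Q,R}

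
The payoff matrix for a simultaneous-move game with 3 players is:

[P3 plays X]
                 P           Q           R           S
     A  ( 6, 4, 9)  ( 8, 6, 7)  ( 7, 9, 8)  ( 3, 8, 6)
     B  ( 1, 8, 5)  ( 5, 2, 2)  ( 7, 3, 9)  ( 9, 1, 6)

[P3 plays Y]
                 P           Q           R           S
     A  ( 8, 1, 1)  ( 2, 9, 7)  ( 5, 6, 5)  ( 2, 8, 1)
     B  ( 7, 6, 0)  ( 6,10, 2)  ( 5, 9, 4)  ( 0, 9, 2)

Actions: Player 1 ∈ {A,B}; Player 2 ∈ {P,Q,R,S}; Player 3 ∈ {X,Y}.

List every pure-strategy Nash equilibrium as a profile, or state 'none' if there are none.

NE set: (A,R,X), (B,Q,Y)

(A,P,X): not NE [P2→R gives 9>4]
(A,P,Y): not NE [P2→Q gives 9>1; P3→X gives 9>1]
(A,Q,X): not NE [P2→R gives 9>6]
(A,Q,Y): not NE [P1→B gives 6>2]
(A,R,X): NE
(A,R,Y): not NE [P2→Q gives 9>6; P3→X gives 8>5]
(A,S,X): not NE [P1→B gives 9>3; P2→R gives 9>8]
(A,S,Y): not NE [P2→Q gives 9>8; P3→X gives 6>1]
(B,P,X): not NE [P1→A gives 6>1]
(B,P,Y): not NE [P1→A gives 8>7; P2→Q gives 10>6; P3→X gives 5>0]
(B,Q,X): not NE [P1→A gives 8>5; P2→P gives 8>2]
(B,Q,Y): NE
(B,R,X): not NE [P2→P gives 8>3]
(B,R,Y): not NE [P2→Q gives 10>9; P3→X gives 9>4]
(B,S,X): not NE [P2→P gives 8>1]
(B,S,Y): not NE [P1→A gives 2>0; P2→Q gives 10>9; P3→X gives 6>2]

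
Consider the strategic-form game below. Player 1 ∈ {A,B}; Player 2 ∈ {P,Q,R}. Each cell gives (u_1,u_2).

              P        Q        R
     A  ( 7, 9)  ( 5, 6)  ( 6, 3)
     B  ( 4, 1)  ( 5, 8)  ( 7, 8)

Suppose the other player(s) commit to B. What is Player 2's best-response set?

argmax u_2 = {Q,R}

u_2(P vs B) = 1
u_2(Q vs B) = 8
u_2(R vs B) = 8
max payoff 8 at {Q,R}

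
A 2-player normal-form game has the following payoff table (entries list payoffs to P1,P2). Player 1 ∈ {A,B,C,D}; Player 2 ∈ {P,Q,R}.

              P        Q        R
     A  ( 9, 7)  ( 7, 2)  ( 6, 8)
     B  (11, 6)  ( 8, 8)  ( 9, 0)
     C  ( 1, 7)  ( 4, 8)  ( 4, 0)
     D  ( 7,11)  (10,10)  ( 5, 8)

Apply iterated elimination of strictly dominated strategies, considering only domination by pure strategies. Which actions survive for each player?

Remaining: P1:{B,D} P2:{P,Q}

P1 drop A (B beats it: P:11>9 Q:8>7 R:9>6)
P1 drop C (B beats it: P:11>1 Q:8>4 R:9>4)
P2 drop R (P beats it: B:6>0 D:11>8)
P1→{B,D} P2→{P,Q}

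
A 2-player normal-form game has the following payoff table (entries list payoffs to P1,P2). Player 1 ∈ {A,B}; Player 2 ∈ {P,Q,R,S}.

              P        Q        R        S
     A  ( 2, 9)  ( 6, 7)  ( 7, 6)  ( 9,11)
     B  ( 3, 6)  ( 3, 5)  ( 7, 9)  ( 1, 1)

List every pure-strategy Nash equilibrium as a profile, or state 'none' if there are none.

(A,P): not NE [P1→B gives 3>2; P2→S gives 11>9]
(A,Q): not NE [P2→S gives 11>7]
(A,R): not NE [P2→S gives 11>6]
(A,S): NE
(B,P): not NE [P2→R gives 9>6]
(B,Q): not NE [P1→A gives 6>3; P2→R gives 9>5]
(B,R): NE
(B,S): not NE [P1→A gives 9>1; P2→R gives 9>1]

NE set: (A,S), (B,R)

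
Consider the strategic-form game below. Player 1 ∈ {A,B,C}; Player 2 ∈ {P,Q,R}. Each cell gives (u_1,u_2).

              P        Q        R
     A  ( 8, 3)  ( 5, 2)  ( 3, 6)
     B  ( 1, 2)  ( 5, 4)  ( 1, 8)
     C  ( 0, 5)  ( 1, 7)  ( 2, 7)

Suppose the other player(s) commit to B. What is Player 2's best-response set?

argmax u_2 = {R}

u_2(P vs B) = 2
u_2(Q vs B) = 4
u_2(R vs B) = 8
max payoff 8 at {R}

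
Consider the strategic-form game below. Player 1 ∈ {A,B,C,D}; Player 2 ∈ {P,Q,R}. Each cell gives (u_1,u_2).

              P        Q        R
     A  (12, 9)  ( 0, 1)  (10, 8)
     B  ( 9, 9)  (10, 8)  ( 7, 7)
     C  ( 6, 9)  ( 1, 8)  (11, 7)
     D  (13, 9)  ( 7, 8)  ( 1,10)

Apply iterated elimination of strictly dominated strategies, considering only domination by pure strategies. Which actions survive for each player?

Survivors P1:{A,C,D} P2:{P,R}

P2 drop Q (P beats it: A:9>1 B:9>8 C:9>8 D:9>8)
P1 drop B (A beats it: P:12>9 R:10>7)
P1→{A,C,D} P2→{P,R}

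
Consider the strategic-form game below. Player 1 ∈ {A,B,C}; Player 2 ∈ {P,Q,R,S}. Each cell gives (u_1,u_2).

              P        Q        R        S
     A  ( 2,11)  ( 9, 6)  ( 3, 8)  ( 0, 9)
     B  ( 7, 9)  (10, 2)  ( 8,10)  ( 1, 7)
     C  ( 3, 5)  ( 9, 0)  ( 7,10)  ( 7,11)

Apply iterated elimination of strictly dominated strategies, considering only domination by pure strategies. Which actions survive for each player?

Remaining: P1:{B,C} P2:{R,S}

P1 drop A (B beats it: P:7>2 Q:10>9 R:8>3 S:1>0)
P2 drop P (R beats it: B:10>9 C:10>5)
P2 drop Q (R beats it: B:10>2 C:10>0)
P1→{B,C} P2→{R,S}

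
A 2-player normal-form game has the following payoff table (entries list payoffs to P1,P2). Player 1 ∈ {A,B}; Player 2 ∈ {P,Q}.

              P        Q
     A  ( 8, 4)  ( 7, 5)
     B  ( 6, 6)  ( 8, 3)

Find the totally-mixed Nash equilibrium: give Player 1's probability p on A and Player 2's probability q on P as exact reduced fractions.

P1 mixes 3/4 on A; P2 mixes 1/3 on P

P1 indiff ⇒ q·8+(1-q)·7 = q·6+(1-q)·8 ⇒ q(2) = (1-q)(1) ⇒ q = 1/3
P2 indiff ⇒ p·4+(1-p)·6 = p·5+(1-p)·3 ⇒ p(-1) = (1-p)(-3) ⇒ p = 3/4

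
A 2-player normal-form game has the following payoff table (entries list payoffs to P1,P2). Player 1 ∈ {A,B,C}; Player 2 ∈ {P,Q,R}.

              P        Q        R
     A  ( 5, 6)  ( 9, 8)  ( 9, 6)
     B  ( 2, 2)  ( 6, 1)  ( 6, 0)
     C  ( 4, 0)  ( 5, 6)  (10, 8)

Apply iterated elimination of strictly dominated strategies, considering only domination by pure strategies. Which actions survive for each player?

Remaining: P1:{A,C} P2:{Q,R}

P1 drop B (A beats it: P:5>2 Q:9>6 R:9>6)
P2 drop P (Q beats it: A:8>6 C:6>0)
P1→{A,C} P2→{Q,R}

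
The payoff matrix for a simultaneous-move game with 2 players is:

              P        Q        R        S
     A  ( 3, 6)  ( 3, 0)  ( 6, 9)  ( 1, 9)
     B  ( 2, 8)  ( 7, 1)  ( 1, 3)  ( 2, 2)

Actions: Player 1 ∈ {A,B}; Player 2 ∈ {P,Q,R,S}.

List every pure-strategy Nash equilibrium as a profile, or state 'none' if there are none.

Nash profiles: (A,R)

(A,P): not NE [P2→S gives 9>6]
(A,Q): not NE [P1→B gives 7>3; P2→S gives 9>0]
(A,R): NE
(A,S): not NE [P1→B gives 2>1]
(B,P): not NE [P1→A gives 3>2]
(B,Q): not NE [P2→P gives 8>1]
(B,R): not NE [P1→A gives 6>1; P2→P gives 8>3]
(B,S): not NE [P2→P gives 8>2]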